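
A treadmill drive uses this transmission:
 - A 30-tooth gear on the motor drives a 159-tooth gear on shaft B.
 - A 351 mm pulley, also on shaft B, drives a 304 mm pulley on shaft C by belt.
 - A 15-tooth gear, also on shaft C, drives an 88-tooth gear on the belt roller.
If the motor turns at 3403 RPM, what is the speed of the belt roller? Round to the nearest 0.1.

gear mesh 159/30 = 5.3 → 3403/5.3 = 642.08 RPM
belt 304/351 = 0.8661 → 642.08/0.8661 = 741.34 RPM
gear mesh 88/15 = 5.8667 → 741.34/5.8667 = 126.37 RPM

126.4 RPM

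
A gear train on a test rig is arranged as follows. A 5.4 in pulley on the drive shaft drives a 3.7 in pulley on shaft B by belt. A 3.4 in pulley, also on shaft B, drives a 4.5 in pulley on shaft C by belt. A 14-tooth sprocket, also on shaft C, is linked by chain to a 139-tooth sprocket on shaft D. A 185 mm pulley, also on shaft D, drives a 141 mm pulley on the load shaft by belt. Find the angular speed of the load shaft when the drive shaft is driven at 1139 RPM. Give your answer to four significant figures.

belt 3.7/5.4 = 0.68519 → 1139/0.68519 = 1662.3 RPM
belt 4.5/3.4 = 1.3235 → 1662.3/1.3235 = 1256 RPM
chain 139/14 = 9.9286 → 1256/9.9286 = 126.5 RPM
belt 141/185 = 0.76216 → 126.5/0.76216 = 165.98 RPM

166.0 RPM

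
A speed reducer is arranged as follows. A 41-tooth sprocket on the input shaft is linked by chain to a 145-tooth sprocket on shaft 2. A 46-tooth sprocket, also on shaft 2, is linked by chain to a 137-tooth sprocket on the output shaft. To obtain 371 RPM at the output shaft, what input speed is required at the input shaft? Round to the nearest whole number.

3908 RPM

Overall ratio R = 3.5366 × 2.9783 = 10.533.
Required input speed = output speed × R = 371 × 10.533 = 3907.7 RPM.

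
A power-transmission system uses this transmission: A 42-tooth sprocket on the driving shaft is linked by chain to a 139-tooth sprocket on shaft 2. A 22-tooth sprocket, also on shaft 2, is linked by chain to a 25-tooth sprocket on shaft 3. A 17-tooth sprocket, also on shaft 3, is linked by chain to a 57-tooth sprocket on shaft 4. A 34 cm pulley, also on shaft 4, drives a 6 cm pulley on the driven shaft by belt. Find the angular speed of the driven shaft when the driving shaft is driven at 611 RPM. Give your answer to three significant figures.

the driving shaft → shaft 2 (chain, 139/42): 611 ÷ 3.3095 = 184.62 RPM
shaft 2 → shaft 3 (chain, 25/22): 184.62 ÷ 1.1364 = 162.46 RPM
shaft 3 → shaft 4 (chain, 57/17): 162.46 ÷ 3.3529 = 48.454 RPM
shaft 4 → the driven shaft (belt, 6/34): 48.454 ÷ 0.17647 = 274.57 RPM

275 RPM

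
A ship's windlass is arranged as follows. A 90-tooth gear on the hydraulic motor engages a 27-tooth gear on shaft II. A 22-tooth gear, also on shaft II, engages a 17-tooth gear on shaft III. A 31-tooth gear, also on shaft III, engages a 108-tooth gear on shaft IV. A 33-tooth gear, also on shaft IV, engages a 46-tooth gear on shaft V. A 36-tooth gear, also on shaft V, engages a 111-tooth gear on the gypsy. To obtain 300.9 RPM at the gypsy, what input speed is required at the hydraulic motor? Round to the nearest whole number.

1044 RPM

Overall ratio R = 0.3 × 0.77273 × 3.4839 × 1.3939 × 3.0833 = 3.4712.
Required input speed = output speed × R = 300.9 × 3.4712 = 1044.5 RPM.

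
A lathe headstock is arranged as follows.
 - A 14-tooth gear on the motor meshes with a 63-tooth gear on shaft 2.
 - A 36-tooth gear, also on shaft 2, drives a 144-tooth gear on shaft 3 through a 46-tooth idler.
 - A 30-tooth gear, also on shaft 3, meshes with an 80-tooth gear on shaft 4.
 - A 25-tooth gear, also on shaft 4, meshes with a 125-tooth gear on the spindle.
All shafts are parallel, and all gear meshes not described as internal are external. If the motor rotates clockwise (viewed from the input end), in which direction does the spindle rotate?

the motor → shaft 2: external mesh, 1 reversal → CCW.
shaft 2 → shaft 3: driver → idler → driven is 2 external meshes, 2 reversals → CCW.
shaft 3 → shaft 4: external mesh, 1 reversal → CW.
shaft 4 → the spindle: external mesh, 1 reversal → CCW.
5 reversals in total — an odd number — so the spindle turns opposite to the motor.

counterclockwise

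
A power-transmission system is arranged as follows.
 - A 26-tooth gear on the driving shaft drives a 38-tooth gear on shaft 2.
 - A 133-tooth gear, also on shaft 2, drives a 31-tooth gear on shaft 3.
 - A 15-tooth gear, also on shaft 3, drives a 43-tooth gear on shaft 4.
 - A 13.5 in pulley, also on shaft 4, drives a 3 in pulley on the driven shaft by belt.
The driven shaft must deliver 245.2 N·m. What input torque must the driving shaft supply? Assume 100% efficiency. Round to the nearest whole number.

1130 N·m

Overall ratio R = 1.4615 × 0.23308 × 2.8667 × 0.22222 = 0.21701.
Input torque = output torque / R = 245.2 / 0.21701 = 1129.9 N·m.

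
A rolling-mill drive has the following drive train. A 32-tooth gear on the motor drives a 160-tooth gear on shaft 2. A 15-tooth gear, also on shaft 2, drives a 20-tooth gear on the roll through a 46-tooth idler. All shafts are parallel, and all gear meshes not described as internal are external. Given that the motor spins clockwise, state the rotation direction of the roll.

anticlockwise

the motor → shaft 2: external mesh, 1 reversal → CCW.
shaft 2 → the roll: driver → idler → driven is 2 external meshes, 2 reversals → CCW.
3 reversals in total — an odd number — so the roll turns opposite to the motor.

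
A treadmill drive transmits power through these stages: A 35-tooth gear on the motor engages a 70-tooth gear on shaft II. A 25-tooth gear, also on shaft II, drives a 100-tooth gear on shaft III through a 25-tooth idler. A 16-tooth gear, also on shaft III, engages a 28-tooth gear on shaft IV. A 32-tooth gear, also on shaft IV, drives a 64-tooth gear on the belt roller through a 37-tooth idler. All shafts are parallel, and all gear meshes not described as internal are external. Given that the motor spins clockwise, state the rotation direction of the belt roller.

clockwise

the motor → shaft II: external mesh, 1 reversal → CCW.
shaft II → shaft III: driver → idler → driven is 2 external meshes, 2 reversals → CCW.
shaft III → shaft IV: external mesh, 1 reversal → CW.
shaft IV → the belt roller: driver → idler → driven is 2 external meshes, 2 reversals → CW.
6 reversals in total — an even number — so the belt roller turns the same way as the motor.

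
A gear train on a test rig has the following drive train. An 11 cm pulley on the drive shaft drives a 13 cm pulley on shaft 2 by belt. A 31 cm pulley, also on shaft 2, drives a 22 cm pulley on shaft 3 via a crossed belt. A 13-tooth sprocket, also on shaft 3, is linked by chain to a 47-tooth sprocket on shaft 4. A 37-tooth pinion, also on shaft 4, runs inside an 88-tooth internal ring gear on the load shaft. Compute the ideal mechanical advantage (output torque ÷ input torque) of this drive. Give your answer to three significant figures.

7.21

Each stage contributes driven/driver: belt 13/11 = 1.1818, belt 22/31 = 0.70968, chain 47/13 = 3.6154, internal gear 88/37 = 2.3784.
Overall: 1.1818 × 0.70968 × 3.6154 × 2.3784 = 7.2119.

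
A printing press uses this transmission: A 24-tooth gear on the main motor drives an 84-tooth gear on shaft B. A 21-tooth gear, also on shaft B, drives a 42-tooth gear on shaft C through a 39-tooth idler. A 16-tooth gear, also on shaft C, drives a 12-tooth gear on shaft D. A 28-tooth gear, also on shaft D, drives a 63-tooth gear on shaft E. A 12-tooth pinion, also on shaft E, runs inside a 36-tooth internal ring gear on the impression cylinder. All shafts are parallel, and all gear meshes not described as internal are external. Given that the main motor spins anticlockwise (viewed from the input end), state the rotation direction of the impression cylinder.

clockwise

the main motor → shaft B: external mesh, 1 reversal → CW.
shaft B → shaft C: driver → idler → driven is 2 external meshes, 2 reversals → CW.
shaft C → shaft D: external mesh, 1 reversal → CCW.
shaft D → shaft E: external mesh, 1 reversal → CW.
shaft E → the impression cylinder: internal mesh, same direction → CW.
5 reversals in total — an odd number — so the impression cylinder turns opposite to the main motor.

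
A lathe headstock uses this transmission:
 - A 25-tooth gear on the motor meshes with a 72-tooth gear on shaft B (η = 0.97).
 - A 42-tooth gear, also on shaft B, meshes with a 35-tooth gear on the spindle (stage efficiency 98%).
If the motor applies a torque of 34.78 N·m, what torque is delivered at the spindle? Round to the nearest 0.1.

gear mesh 72/25 = 2.88 → τ = 34.78·2.88·0.97 = 97.161 N·m
gear mesh 35/42 = 0.83333 → τ = 97.161·0.83333·0.98 = 79.348 N·m

79.3 N·m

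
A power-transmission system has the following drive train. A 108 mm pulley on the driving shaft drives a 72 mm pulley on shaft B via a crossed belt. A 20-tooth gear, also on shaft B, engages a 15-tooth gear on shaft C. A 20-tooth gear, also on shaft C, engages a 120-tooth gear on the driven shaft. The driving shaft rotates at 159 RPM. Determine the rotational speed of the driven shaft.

belt 72/108 = 0.66667 → 159/0.66667 = 238.5 RPM
gear mesh 15/20 = 0.75 → 238.5/0.75 = 318 RPM
gear mesh 120/20 = 6 → 318/6 = 53 RPM

53 RPM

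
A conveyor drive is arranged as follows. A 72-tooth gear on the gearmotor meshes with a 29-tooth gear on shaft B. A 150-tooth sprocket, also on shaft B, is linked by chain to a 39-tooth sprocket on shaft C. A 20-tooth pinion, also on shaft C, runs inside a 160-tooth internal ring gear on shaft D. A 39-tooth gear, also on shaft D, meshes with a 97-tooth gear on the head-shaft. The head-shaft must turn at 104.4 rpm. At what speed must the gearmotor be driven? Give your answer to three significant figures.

218 rpm

Overall ratio R = 0.40278 × 0.26 × 8 × 2.4872 = 2.0837.
Required input speed = output speed × R = 104.4 × 2.0837 = 217.54 rpm.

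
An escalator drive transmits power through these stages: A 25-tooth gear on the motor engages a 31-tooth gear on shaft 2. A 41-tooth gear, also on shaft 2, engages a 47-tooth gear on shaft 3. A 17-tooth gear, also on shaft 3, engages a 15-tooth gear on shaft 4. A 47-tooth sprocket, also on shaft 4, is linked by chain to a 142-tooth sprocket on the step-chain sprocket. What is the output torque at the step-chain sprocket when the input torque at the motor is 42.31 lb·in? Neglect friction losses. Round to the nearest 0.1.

160.3 lb·in

After the gear mesh (31/25): 42.31 × 1.24 = 52.464 lb·in
After the gear mesh (47/41): 52.464 × 1.1463 = 60.142 lb·in
After the gear mesh (15/17): 60.142 × 0.88235 = 53.067 lb·in
After the chain (142/47): 53.067 × 3.0213 = 160.33 lb·in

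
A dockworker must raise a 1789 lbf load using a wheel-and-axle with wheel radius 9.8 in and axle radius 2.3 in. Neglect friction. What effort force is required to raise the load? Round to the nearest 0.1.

419.9 lbf

Wheel-and-axle MA = R/r = 9.8/2.3 = 4.2609.
Effort = load / MA = 1789 / 4.2609 = 419.87 lbf.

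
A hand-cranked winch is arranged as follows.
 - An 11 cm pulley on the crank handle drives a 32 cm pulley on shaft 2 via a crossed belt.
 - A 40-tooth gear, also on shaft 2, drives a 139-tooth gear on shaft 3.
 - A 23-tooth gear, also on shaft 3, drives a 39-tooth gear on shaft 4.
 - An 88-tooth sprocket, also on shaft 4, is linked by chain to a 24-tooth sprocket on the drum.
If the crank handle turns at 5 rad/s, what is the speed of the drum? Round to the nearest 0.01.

the crank handle → shaft 2 (belt, 32/11): 5 ÷ 2.9091 = 1.7188 rad/s
shaft 2 → shaft 3 (gear mesh, 139/40): 1.7188 ÷ 3.475 = 0.4946 rad/s
shaft 3 → shaft 4 (gear mesh, 39/23): 0.4946 ÷ 1.6957 = 0.29169 rad/s
shaft 4 → the drum (chain, 24/88): 0.29169 ÷ 0.27273 = 1.0695 rad/s

1.07 rad/s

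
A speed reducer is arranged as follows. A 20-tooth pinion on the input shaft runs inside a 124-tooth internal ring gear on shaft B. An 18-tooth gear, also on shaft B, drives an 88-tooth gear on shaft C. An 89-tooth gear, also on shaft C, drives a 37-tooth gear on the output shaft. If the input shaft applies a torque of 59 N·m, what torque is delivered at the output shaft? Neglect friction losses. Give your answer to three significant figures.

internal gear 124/20 = 6.2 → τ = 59·6.2 = 365.8 N·m
gear mesh 88/18 = 4.8889 → τ = 365.8·4.8889 = 1788.4 N·m
gear mesh 37/89 = 0.41573 → τ = 1788.4·0.41573 = 743.47 N·m

743 N·m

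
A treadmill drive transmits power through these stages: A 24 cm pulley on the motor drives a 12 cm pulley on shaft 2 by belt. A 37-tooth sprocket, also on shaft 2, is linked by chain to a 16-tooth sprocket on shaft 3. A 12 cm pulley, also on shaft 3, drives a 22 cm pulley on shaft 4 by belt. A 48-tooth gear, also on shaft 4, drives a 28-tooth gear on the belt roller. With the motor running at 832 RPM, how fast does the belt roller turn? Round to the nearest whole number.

belt 12/24 = 0.5 → 832/0.5 = 1664 RPM
chain 16/37 = 0.43243 → 1664/0.43243 = 3848 RPM
belt 22/12 = 1.8333 → 3848/1.8333 = 2098.9 RPM
gear mesh 28/48 = 0.58333 → 2098.9/0.58333 = 3598.1 RPM

3598 RPM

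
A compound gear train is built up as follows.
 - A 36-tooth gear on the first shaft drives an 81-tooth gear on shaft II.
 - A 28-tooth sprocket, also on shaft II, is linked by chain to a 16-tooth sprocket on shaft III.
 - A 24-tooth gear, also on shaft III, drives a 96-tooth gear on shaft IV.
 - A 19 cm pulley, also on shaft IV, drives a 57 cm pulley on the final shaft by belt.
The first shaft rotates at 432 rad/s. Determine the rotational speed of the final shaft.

Gear mesh: ratio = 81/36 = 2.25, so shaft II turns at 432 / 2.25 = 192 rad/s.
Chain: ratio = 16/28 = 0.57143, so shaft III turns at 192 / 0.57143 = 336 rad/s.
Gear mesh: ratio = 96/24 = 4, so shaft IV turns at 336 / 4 = 84 rad/s.
Belt: ratio = 57/19 = 3, so the final shaft turns at 84 / 3 = 28 rad/s.

28 rad/s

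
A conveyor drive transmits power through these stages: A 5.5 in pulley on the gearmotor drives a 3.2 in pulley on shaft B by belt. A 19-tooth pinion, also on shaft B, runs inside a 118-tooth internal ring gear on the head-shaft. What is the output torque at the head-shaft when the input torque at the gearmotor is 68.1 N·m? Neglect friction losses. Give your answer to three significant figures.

After the belt (3.2/5.5): 68.1 × 0.58182 = 39.622 N·m
After the internal gear (118/19): 39.622 × 6.2105 = 246.07 N·m

246 N·m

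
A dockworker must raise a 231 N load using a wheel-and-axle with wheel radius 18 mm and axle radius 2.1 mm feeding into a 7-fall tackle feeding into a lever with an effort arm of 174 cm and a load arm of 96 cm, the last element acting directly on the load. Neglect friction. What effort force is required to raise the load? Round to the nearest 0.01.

Wheel-and-axle MA = R/r = 18/2.1 = 8.5714.
Block-and-tackle MA = number of supporting rope parts = 7.
Lever MA = effort arm / load arm = 174/96 = 1.8125.
Combined ideal MA = 8.5714 × 7 × 1.8125 = 108.75.
Effort = load / MA = 231 / 108.75 = 2.1241 N.

2.12 N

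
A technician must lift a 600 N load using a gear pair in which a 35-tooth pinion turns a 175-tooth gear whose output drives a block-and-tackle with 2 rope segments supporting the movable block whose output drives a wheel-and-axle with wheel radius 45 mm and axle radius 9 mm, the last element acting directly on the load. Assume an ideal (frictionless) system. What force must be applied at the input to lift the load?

12 N

Gear pair MA = 175/35 = 5.
Block-and-tackle MA = number of supporting rope parts = 2.
Wheel-and-axle MA = R/r = 45/9 = 5.
Combined ideal MA = 5 × 2 × 5 = 50.
Effort = load / MA = 600 / 50 = 12 N.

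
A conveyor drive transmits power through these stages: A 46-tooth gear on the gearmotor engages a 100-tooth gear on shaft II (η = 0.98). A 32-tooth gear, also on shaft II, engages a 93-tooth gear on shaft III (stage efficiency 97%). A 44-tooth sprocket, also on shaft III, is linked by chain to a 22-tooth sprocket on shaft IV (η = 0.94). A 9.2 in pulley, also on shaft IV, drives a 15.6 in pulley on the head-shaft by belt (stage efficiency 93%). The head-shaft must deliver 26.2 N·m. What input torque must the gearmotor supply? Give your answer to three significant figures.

Overall ratio R = 2.1739 × 2.9062 × 0.5 × 1.6957 = 5.3565; overall efficiency η = 0.98 × 0.97 × 0.94 × 0.93 = 0.8310.
Input torque = output torque / (R × η) = 26.2 / (5.3565 × 0.8310) = 5.8859 N·m.

5.89 N·m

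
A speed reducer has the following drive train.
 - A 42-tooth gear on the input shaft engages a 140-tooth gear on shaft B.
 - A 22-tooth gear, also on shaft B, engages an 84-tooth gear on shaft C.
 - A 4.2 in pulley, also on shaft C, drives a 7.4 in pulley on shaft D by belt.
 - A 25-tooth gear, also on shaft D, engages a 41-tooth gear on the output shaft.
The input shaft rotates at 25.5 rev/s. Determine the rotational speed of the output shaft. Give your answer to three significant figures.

0.693 rev/s

gear mesh 140/42 = 3.3333 → 25.5/3.3333 = 7.65 rev/s
gear mesh 84/22 = 3.8182 → 7.65/3.8182 = 2.0036 rev/s
belt 7.4/4.2 = 1.7619 → 2.0036/1.7619 = 1.1372 rev/s
gear mesh 41/25 = 1.64 → 1.1372/1.64 = 0.69339 rev/s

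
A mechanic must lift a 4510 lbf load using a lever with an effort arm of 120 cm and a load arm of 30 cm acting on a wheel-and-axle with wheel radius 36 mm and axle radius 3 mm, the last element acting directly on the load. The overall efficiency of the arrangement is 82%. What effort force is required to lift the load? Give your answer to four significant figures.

114.6 lbf

Lever MA = effort arm / load arm = 120/30 = 4.
Wheel-and-axle MA = R/r = 36/3 = 12.
Combined ideal MA = 4 × 12 = 48.
Actual MA = 48 × 0.82 = 39.36.
Effort = load / actual MA = 4510 / 39.36 = 114.58 lbf.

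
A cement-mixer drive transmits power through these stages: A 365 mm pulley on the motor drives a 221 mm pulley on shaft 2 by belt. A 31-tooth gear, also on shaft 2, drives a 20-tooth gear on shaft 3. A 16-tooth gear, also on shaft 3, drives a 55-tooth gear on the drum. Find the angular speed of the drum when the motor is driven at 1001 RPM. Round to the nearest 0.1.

745.5 RPM

Belt: ratio = 221/365 = 0.60548, so shaft 2 turns at 1001 / 0.60548 = 1653.2 RPM.
Gear mesh: ratio = 20/31 = 0.64516, so shaft 3 turns at 1653.2 / 0.64516 = 2562.5 RPM.
Gear mesh: ratio = 55/16 = 3.4375, so the drum turns at 2562.5 / 3.4375 = 745.46 RPM.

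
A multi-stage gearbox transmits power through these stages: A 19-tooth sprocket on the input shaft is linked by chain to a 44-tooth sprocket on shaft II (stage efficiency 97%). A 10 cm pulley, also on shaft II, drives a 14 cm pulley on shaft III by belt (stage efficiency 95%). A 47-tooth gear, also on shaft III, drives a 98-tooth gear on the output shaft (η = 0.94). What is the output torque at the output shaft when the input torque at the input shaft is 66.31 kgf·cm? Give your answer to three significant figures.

388 kgf·cm

chain 44/19 = 2.3158 → τ = 66.31·2.3158·0.97 = 148.95 kgf·cm
belt 14/10 = 1.4 → τ = 148.95·1.4·0.95 = 198.11 kgf·cm
gear mesh 98/47 = 2.0851 → τ = 198.11·2.0851·0.94 = 388.29 kgf·cm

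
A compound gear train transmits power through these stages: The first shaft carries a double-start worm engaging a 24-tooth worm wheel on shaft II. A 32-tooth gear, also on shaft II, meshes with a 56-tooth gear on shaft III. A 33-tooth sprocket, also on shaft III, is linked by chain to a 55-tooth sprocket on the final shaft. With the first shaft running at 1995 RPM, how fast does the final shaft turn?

the first shaft → shaft II (worm, 24/2): 1995 ÷ 12 = 166.25 RPM
shaft II → shaft III (gear mesh, 56/32): 166.25 ÷ 1.75 = 95 RPM
shaft III → the final shaft (chain, 55/33): 95 ÷ 1.6667 = 57 RPM

57 RPM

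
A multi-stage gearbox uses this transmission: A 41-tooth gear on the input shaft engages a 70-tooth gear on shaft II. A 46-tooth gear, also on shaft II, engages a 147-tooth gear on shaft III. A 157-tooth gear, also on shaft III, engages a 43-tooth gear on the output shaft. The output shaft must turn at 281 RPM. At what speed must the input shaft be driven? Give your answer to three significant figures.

Overall ratio R = 1.7073 × 3.1957 × 0.27389 = 1.4943.
Required input speed = output speed × R = 281 × 1.4943 = 419.9 RPM.

420 RPM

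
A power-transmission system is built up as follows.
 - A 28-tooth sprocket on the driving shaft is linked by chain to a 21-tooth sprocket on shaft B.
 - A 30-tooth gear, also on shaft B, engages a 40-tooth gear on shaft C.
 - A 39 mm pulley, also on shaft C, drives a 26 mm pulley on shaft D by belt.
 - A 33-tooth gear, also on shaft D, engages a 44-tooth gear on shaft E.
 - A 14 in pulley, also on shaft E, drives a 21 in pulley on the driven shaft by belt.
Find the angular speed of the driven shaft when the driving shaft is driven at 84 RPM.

63 RPM

Chain: ratio = 21/28 = 0.75, so shaft B turns at 84 / 0.75 = 112 RPM.
Gear mesh: ratio = 40/30 = 1.3333, so shaft C turns at 112 / 1.3333 = 84 RPM.
Belt: ratio = 26/39 = 0.66667, so shaft D turns at 84 / 0.66667 = 126 RPM.
Gear mesh: ratio = 44/33 = 1.3333, so shaft E turns at 126 / 1.3333 = 94.5 RPM.
Belt: ratio = 21/14 = 1.5, so the driven shaft turns at 94.5 / 1.5 = 63 RPM.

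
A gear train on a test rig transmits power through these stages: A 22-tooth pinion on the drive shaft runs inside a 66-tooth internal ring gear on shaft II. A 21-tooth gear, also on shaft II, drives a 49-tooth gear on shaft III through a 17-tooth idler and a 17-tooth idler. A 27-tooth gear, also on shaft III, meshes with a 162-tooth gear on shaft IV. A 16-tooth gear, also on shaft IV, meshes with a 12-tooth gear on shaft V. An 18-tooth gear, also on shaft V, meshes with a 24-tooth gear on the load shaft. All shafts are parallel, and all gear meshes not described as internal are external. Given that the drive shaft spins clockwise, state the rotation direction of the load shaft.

clockwise

the drive shaft → shaft II: internal mesh, same direction → CW.
shaft II → shaft III: driver → idler → idler → driven is 3 external meshes, 3 reversals → CCW.
shaft III → shaft IV: external mesh, 1 reversal → CW.
shaft IV → shaft V: external mesh, 1 reversal → CCW.
shaft V → the load shaft: external mesh, 1 reversal → CW.
6 reversals in total — an even number — so the load shaft turns the same way as the drive shaft.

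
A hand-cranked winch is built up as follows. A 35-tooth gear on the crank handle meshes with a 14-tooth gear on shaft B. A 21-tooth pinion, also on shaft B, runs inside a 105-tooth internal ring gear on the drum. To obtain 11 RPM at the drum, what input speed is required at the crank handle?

Overall ratio R = 0.4 × 5 = 2.
Required input speed = output speed × R = 11 × 2 = 22 RPM.

22 RPM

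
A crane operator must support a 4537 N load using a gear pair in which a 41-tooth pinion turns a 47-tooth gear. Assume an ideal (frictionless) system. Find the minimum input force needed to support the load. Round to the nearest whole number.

Gear pair MA = 47/41 = 1.1463.
Effort = load / MA = 4537 / 1.1463 = 3957.8 N.

3958 N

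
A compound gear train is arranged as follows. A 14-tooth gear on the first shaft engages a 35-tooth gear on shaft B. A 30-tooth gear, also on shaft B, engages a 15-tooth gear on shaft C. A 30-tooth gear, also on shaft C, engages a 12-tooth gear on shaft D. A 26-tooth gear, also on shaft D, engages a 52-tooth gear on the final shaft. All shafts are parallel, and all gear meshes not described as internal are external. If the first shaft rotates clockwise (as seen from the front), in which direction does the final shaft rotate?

clockwise

the first shaft → shaft B: external mesh, 1 reversal → CCW.
shaft B → shaft C: external mesh, 1 reversal → CW.
shaft C → shaft D: external mesh, 1 reversal → CCW.
shaft D → the final shaft: external mesh, 1 reversal → CW.
4 reversals in total — an even number — so the final shaft turns the same way as the first shaft.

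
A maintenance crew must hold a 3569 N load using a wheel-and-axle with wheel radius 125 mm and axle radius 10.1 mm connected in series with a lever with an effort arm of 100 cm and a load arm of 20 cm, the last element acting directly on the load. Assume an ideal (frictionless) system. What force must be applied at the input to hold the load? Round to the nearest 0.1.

Wheel-and-axle MA = R/r = 125/10.1 = 12.376.
Lever MA = effort arm / load arm = 100/20 = 5.
Combined ideal MA = 12.376 × 5 = 61.881.
Effort = load / MA = 3569 / 61.881 = 57.675 N.

57.7 N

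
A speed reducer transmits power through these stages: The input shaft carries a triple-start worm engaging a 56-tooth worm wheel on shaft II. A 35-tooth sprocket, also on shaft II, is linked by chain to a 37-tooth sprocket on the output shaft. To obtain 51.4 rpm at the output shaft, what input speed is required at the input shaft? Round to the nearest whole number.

1014 rpm

Overall ratio R = 18.667 × 1.0571 = 19.733.
Required input speed = output speed × R = 51.4 × 19.733 = 1014.3 rpm.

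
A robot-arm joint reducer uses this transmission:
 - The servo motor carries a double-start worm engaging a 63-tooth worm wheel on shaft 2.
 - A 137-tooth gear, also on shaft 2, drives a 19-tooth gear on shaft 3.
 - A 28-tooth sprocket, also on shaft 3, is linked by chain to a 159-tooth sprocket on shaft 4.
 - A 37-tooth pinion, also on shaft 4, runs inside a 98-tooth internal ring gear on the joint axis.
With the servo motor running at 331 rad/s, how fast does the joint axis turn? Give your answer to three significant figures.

5.04 rad/s

the servo motor → shaft 2 (worm, 63/2): 331 ÷ 31.5 = 10.508 rad/s
shaft 2 → shaft 3 (gear mesh, 19/137): 10.508 ÷ 0.13869 = 75.768 rad/s
shaft 3 → shaft 4 (chain, 159/28): 75.768 ÷ 5.6786 = 13.343 rad/s
shaft 4 → the joint axis (internal gear, 98/37): 13.343 ÷ 2.6486 = 5.0376 rad/s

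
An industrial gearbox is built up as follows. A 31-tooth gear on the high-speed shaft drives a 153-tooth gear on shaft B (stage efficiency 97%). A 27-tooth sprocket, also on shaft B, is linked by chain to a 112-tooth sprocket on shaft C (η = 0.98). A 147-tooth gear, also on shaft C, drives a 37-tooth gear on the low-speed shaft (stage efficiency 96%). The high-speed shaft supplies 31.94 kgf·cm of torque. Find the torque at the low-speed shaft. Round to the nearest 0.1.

150.2 kgf·cm

Gear mesh: ratio = 153/31 = 4.9355; torque at shaft B = 31.94 × 4.9355 × 0.97 = 152.91 kgf·cm.
Chain: ratio = 112/27 = 4.1481; torque at shaft C = 152.91 × 4.1481 × 0.98 = 621.61 kgf·cm.
Gear mesh: ratio = 37/147 = 0.2517; torque at the low-speed shaft = 621.61 × 0.2517 × 0.96 = 150.2 kgf·cm.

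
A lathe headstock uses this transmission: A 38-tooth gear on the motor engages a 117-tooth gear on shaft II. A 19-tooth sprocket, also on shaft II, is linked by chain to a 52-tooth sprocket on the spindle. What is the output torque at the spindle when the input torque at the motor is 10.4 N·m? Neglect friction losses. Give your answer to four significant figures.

Gear mesh: ratio = 117/38 = 3.0789; torque at shaft II = 10.4 × 3.0789 = 32.021 N·m.
Chain: ratio = 52/19 = 2.7368; torque at the spindle = 32.021 × 2.7368 = 87.637 N·m.

87.64 N·m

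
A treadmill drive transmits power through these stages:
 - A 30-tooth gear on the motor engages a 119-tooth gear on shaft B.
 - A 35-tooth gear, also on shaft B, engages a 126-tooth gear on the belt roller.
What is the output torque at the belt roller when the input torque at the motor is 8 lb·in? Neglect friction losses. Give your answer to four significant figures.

114.2 lb·in

After the gear mesh (119/30): 8 × 3.9667 = 31.733 lb·in
After the gear mesh (126/35): 31.733 × 3.6 = 114.24 lb·in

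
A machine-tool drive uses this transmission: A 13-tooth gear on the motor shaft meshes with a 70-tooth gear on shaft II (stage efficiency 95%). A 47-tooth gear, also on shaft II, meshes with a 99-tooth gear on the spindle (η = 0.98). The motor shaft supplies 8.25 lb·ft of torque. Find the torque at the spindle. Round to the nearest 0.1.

Gear mesh: ratio = 70/13 = 5.3846; torque at shaft II = 8.25 × 5.3846 × 0.95 = 42.202 lb·ft.
Gear mesh: ratio = 99/47 = 2.1064; torque at the spindle = 42.202 × 2.1064 × 0.98 = 87.116 lb·ft.

87.1 lb·ft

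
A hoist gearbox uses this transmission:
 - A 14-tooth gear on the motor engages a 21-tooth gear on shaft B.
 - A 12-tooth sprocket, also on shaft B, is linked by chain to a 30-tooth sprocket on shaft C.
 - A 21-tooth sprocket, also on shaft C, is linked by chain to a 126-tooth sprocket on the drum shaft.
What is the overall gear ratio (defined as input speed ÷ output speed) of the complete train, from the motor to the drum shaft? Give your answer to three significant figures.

22.5

Each stage contributes driven/driver: gear mesh 21/14 = 1.5, chain 30/12 = 2.5, chain 126/21 = 6.
Overall: 1.5 × 2.5 × 6 = 22.5.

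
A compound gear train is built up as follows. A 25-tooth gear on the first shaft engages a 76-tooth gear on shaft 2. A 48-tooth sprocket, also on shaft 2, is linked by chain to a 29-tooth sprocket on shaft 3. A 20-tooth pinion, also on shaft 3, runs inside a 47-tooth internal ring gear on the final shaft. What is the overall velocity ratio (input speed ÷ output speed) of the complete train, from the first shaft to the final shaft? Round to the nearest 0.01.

4.32

Each stage contributes driven/driver: gear mesh 76/25 = 3.04, chain 29/48 = 0.60417, internal gear 47/20 = 2.35.
Overall: 3.04 × 0.60417 × 2.35 = 4.3162.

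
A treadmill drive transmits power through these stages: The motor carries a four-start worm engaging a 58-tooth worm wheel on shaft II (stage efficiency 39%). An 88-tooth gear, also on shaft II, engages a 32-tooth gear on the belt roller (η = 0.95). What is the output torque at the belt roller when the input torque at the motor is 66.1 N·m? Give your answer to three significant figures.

129 N·m

After the worm (58/4): 66.1 × 14.5 × 0.39 = 373.8 N·m
After the gear mesh (32/88): 373.8 × 0.36364 × 0.95 = 129.13 N·m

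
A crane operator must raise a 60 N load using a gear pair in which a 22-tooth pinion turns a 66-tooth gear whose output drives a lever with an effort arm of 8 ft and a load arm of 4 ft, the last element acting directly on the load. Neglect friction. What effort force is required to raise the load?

10 N

Gear pair MA = 66/22 = 3.
Lever MA = effort arm / load arm = 8/4 = 2.
Combined ideal MA = 3 × 2 = 6.
Effort = load / MA = 60 / 6 = 10 N.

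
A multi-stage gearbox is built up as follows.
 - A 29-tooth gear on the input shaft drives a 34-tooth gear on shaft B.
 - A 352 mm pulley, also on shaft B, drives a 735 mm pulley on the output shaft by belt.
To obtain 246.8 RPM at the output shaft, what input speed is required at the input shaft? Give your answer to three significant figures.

604 RPM

Overall ratio R = 1.1724 × 2.0881 = 2.4481.
Required input speed = output speed × R = 246.8 × 2.4481 = 604.19 RPM.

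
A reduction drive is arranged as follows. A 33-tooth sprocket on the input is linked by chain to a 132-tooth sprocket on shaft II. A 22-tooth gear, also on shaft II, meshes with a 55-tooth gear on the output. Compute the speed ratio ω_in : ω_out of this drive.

10

Each stage contributes driven/driver: chain 132/33 = 4, gear mesh 55/22 = 2.5.
Overall: 4 × 2.5 = 10.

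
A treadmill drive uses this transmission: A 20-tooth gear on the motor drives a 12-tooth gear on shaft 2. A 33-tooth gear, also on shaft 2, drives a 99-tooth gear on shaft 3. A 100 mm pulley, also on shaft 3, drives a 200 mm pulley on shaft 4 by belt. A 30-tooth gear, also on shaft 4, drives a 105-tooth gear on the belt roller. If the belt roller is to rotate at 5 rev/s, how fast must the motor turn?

Overall ratio R = 0.6 × 3 × 2 × 3.5 = 12.6.
Required input speed = output speed × R = 5 × 12.6 = 63 rev/s.

63 rev/s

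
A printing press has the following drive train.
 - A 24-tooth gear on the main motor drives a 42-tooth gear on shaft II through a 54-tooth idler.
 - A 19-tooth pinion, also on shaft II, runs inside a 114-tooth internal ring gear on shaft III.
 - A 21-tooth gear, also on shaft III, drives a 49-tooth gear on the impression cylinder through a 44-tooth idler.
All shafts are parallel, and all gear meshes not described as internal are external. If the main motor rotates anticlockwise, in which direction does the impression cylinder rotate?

anticlockwise

the main motor → shaft II: driver → idler → driven is 2 external meshes, 2 reversals → CCW.
shaft II → shaft III: internal mesh, same direction → CCW.
shaft III → the impression cylinder: driver → idler → driven is 2 external meshes, 2 reversals → CCW.
4 reversals in total — an even number — so the impression cylinder turns the same way as the main motor.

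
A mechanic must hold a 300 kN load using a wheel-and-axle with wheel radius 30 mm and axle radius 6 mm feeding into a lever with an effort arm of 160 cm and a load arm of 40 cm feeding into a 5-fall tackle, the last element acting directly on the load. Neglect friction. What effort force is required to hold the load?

3 kN

Wheel-and-axle MA = R/r = 30/6 = 5.
Lever MA = effort arm / load arm = 160/40 = 4.
Block-and-tackle MA = number of supporting rope parts = 5.
Combined ideal MA = 5 × 4 × 5 = 100.
Effort = load / MA = 300 / 100 = 3 kN.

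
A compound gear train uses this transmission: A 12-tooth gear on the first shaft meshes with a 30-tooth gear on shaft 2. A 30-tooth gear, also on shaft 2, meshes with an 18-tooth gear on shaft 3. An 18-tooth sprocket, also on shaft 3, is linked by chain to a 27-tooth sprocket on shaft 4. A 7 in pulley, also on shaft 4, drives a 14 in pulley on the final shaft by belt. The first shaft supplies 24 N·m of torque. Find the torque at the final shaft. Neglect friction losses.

108 N·m

gear mesh 30/12 = 2.5 → τ = 24·2.5 = 60 N·m
gear mesh 18/30 = 0.6 → τ = 60·0.6 = 36 N·m
chain 27/18 = 1.5 → τ = 36·1.5 = 54 N·m
belt 14/7 = 2 → τ = 54·2 = 108 N·m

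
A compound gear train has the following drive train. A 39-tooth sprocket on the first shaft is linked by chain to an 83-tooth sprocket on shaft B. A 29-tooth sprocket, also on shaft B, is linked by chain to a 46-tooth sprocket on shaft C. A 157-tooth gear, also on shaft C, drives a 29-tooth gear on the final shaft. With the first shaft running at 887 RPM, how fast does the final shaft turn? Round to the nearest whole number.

chain 83/39 = 2.1282 → 887/2.1282 = 416.78 RPM
chain 46/29 = 1.5862 → 416.78/1.5862 = 262.75 RPM
gear mesh 29/157 = 0.18471 → 262.75/0.18471 = 1422.5 RPM

1422 RPM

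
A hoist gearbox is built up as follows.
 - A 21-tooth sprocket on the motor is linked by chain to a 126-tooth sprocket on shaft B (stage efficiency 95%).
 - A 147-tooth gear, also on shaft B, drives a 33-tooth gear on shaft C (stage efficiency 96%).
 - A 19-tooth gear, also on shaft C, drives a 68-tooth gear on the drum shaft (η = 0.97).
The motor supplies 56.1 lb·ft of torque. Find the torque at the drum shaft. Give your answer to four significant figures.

After the chain (126/21): 56.1 × 6 × 0.95 = 319.77 lb·ft
After the gear mesh (33/147): 319.77 × 0.22449 × 0.96 = 68.914 lb·ft
After the gear mesh (68/19): 68.914 × 3.5789 × 0.97 = 239.24 lb·ft

239.2 lb·ft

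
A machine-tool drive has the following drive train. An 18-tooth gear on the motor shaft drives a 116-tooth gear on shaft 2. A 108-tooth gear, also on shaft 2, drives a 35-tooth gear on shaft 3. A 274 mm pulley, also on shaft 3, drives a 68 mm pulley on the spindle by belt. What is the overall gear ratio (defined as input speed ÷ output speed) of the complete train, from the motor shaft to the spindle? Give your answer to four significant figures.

Each stage contributes driven/driver: gear mesh 116/18 = 6.4444, gear mesh 35/108 = 0.32407, belt 68/274 = 0.24818.
Overall: 6.4444 × 0.32407 × 0.24818 = 0.51831.

0.5183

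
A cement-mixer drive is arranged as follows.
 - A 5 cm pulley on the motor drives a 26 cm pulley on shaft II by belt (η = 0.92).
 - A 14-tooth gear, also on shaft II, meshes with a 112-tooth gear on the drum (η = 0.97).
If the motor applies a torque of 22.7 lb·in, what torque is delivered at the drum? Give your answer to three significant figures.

Belt: ratio = 26/5 = 5.2; torque at shaft II = 22.7 × 5.2 × 0.92 = 108.6 lb·in.
Gear mesh: ratio = 112/14 = 8; torque at the drum = 108.6 × 8 × 0.97 = 842.71 lb·in.

843 lb·in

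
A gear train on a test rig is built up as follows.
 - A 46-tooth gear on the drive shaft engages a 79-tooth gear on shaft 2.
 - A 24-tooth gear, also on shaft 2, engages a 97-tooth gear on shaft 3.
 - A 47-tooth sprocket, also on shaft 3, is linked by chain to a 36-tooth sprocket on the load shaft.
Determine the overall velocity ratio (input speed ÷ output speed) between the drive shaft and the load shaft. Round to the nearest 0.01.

Each stage contributes driven/driver: gear mesh 79/46 = 1.7174, gear mesh 97/24 = 4.0417, chain 36/47 = 0.76596.
Overall: 1.7174 × 4.0417 × 0.76596 = 5.3166.

5.32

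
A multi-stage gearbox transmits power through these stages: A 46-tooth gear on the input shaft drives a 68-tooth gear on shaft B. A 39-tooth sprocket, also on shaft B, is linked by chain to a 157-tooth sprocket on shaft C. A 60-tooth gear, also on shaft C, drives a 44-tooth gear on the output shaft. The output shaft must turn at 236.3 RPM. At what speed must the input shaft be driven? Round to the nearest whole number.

Overall ratio R = 1.4783 × 4.0256 × 0.73333 = 4.364.
Required input speed = output speed × R = 236.3 × 4.364 = 1031.2 RPM.

1031 RPM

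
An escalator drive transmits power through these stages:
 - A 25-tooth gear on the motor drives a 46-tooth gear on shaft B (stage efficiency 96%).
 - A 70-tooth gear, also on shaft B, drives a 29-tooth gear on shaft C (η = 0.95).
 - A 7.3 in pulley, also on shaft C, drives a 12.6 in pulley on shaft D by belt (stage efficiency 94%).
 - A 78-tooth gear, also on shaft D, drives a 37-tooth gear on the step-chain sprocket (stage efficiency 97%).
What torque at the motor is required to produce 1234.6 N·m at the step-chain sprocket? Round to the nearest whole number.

2379 N·m

Overall ratio R = 1.84 × 0.41429 × 1.726 × 0.47436 = 0.62413; overall efficiency η = 0.96 × 0.95 × 0.94 × 0.97 = 0.8316.
Input torque = output torque / (R × η) = 1234.6 / (0.62413 × 0.8316) = 2378.8 N·m.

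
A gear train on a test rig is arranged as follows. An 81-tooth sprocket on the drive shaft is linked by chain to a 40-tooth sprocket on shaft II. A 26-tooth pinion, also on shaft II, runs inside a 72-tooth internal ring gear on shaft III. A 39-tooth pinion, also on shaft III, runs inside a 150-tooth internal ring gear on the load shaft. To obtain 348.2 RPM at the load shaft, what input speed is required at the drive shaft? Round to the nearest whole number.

Overall ratio R = 0.49383 × 2.7692 × 3.8462 = 5.2597.
Required input speed = output speed × R = 348.2 × 5.2597 = 1831.4 RPM.

1831 RPM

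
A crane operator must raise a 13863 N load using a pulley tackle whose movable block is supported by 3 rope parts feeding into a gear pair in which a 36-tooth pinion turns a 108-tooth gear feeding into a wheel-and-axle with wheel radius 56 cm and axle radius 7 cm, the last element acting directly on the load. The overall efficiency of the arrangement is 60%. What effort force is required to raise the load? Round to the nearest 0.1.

Block-and-tackle MA = number of supporting rope parts = 3.
Gear pair MA = 108/36 = 3.
Wheel-and-axle MA = R/r = 56/7 = 8.
Combined ideal MA = 3 × 3 × 8 = 72.
Actual MA = 72 × 0.60 = 43.2.
Effort = load / actual MA = 13863 / 43.2 = 320.9 N.

320.9 N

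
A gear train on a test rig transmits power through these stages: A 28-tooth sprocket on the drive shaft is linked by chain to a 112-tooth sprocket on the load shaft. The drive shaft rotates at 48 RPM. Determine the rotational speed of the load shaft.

12 RPM

Chain: ratio = 112/28 = 4, so the load shaft turns at 48 / 4 = 12 RPM.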